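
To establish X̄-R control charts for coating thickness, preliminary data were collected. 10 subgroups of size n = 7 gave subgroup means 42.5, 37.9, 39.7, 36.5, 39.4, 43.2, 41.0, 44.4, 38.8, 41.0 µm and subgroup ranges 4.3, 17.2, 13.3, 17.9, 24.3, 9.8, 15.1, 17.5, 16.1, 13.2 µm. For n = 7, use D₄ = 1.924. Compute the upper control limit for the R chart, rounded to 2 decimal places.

R̄ = (4.3 + 17.2 + 13.3 + 17.9 + 24.3 + 9.8 + 15.1 + 17.5 + 16.1 + 13.2) / 10 = 148.7000 / 10 = 14.8700
UCL_R = D₄·R̄ = 1.924 × 14.8700 = 28.6099

28.61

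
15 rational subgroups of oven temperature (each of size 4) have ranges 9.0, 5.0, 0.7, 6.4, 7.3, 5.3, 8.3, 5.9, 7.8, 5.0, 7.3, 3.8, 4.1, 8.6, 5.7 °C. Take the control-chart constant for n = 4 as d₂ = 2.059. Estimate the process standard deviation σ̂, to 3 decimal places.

2.921

R̄ = (9.0 + 5.0 + 0.7 + 6.4 + 7.3 + 5.3 + 8.3 + 5.9 + 7.8 + 5.0 + 7.3 + 3.8 + 4.1 + 8.6 + 5.7) / 15 = 6.0133
σ̂ = R̄ / d₂ = 6.0133 / 2.059 = 2.9205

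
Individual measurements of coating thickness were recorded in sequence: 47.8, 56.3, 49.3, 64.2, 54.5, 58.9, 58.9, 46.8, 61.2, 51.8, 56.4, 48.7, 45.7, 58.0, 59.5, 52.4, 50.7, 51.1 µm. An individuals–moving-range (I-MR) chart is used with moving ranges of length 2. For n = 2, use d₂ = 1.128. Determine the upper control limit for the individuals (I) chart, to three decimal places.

X̄ = (47.8 + 56.3 + 49.3 + 64.2 + 54.5 + 58.9 + 58.9 + 46.8 + 61.2 + 51.8 + 56.4 + 48.7 + 45.7 + 58.0 + 59.5 + 52.4 + 50.7 + 51.1) / 18 = 54.0111
Moving ranges: 8.5, 7.0, 14.9, 9.7, 4.4, 0.0, 12.1, 14.4, 9.4, 4.6, 7.7, 3.0, 12.3, 1.5, 7.1, 1.7, 0.4; M̄R̄ = 118.7000 / 17 = 6.9824
UCL = X̄ + 3·M̄R̄/d₂ = 54.0111 + 3 × 6.9824 / 1.128 = 72.5812

72.581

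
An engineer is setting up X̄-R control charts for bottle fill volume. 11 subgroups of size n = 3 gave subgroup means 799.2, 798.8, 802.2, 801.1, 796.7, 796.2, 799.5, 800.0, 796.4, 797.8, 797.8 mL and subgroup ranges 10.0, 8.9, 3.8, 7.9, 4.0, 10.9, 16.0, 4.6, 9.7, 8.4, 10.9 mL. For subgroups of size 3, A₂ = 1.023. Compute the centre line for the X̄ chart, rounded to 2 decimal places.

798.70

X̄̄ = (799.2 + 798.8 + 802.2 + 801.1 + 796.7 + 796.2 + 799.5 + 800.0 + 796.4 + 797.8 + 797.8) / 11 = 8785.7000 / 11 = 798.7000
CL = X̄̄ = 798.7000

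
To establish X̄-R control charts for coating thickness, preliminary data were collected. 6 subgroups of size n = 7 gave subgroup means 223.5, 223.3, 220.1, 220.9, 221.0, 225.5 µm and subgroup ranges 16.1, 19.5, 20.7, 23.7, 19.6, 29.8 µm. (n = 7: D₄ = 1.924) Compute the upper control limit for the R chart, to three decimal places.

R̄ = (16.1 + 19.5 + 20.7 + 23.7 + 19.6 + 29.8) / 6 = 129.4000 / 6 = 21.5667
UCL_R = D₄·R̄ = 1.924 × 21.5667 = 41.4943

41.494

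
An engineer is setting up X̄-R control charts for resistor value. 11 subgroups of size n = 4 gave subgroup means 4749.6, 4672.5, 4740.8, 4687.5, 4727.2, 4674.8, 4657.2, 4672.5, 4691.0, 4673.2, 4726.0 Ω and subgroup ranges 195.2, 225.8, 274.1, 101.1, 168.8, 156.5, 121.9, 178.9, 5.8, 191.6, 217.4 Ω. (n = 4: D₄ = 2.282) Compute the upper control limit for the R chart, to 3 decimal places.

R̄ = (195.2 + 225.8 + 274.1 + 101.1 + 168.8 + 156.5 + 121.9 + 178.9 + 5.8 + 191.6 + 217.4) / 11 = 1837.1000 / 11 = 167.0091
UCL_R = D₄·R̄ = 2.282 × 167.0091 = 381.1147

381.115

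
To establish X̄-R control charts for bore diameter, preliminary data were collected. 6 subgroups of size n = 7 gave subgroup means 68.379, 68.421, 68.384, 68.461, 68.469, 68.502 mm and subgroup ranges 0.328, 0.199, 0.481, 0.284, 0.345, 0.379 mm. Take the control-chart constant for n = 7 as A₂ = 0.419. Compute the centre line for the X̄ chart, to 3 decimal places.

68.436

X̄̄ = (68.379 + 68.421 + 68.384 + 68.461 + 68.469 + 68.502) / 6 = 410.6160 / 6 = 68.4360
CL = X̄̄ = 68.4360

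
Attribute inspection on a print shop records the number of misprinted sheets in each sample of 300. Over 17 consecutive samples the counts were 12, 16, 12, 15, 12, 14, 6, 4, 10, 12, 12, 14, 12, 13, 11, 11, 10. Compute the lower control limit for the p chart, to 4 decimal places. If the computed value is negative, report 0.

p̄ = Σdᵢ / (k·n) = 196 / (17 × 300) = 0.03843
LCL = p̄ − 3·√(p̄(1−p̄)/n) = 0.03843 − 3 × 0.01110 = 0.00514

0.0051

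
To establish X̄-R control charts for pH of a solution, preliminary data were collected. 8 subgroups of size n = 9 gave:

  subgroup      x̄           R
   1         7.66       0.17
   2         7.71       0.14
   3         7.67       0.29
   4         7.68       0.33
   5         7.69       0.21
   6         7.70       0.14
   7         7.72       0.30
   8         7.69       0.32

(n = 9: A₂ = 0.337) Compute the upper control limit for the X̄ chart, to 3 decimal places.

7.770

X̄̄ = (7.66 + 7.71 + 7.67 + 7.68 + 7.69 + 7.70 + 7.72 + 7.69) / 8 = 61.5200 / 8 = 7.6900
R̄ = (0.17 + 0.14 + 0.29 + 0.33 + 0.21 + 0.14 + 0.30 + 0.32) / 8 = 1.9000 / 8 = 0.2375
UCL = X̄̄ + A₂·R̄ = 7.6900 + 0.337 × 0.2375 = 7.7700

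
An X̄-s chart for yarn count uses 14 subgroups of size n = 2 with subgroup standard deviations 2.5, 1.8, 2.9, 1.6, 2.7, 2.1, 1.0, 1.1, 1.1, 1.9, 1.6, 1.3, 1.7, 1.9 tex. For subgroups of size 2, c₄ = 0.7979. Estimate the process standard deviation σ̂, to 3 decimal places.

2.256

s̄ = (2.5 + 1.8 + 2.9 + 1.6 + 2.7 + 2.1 + 1.0 + 1.1 + 1.1 + 1.9 + 1.6 + 1.3 + 1.7 + 1.9) / 14 = 1.8000
σ̂ = s̄ / c₄ = 1.8000 / 0.7979 = 2.2559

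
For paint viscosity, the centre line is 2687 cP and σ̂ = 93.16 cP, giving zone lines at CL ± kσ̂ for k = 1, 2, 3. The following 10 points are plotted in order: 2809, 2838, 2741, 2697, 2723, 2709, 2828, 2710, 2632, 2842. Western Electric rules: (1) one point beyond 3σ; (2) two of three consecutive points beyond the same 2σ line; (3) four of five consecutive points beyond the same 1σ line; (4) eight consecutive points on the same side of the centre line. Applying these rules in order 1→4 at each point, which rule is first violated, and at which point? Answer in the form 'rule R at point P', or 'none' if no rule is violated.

rule 4 at point 8

Zone of each point (C = within 1σ̂, B = 1σ̂–2σ̂, A = 2σ̂–3σ̂, * = beyond 3σ̂; sign = side of CL): 1:+B, 2:+B, 3:+C, 4:+C, 5:+C, 6:+C, 7:+B, 8:+C, 9:-C, 10:+B
Rule 4 (eight consecutive points on the same side of the centre line) is satisfied at point 8.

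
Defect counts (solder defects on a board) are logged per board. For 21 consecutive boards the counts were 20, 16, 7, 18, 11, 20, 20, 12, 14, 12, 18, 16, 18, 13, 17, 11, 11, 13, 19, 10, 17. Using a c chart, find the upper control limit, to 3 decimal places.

26.487

c̄ = (20 + 16 + 7 + 18 + 11 + 20 + 20 + 12 + 14 + 12 + 18 + 16 + 18 + 13 + 17 + 11 + 11 + 13 + 19 + 10 + 17) / 21 = 313 / 21 = 14.9048
UCL = c̄ + 3√c̄ = 14.9048 + 3 × √14.9048 = 14.9048 + 3 × 3.8607 = 26.4868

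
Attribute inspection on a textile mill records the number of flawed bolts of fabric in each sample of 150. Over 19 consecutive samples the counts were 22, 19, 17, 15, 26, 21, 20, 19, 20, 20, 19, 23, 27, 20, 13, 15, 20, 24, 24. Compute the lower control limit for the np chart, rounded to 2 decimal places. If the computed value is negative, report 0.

7.67

p̄ = Σdᵢ / (k·n) = 384 / (19 × 150) = 0.13474
LCL = np̄ − 3·√(np̄(1−p̄)) = 20.2105 − 3 × 4.1818 = 7.6651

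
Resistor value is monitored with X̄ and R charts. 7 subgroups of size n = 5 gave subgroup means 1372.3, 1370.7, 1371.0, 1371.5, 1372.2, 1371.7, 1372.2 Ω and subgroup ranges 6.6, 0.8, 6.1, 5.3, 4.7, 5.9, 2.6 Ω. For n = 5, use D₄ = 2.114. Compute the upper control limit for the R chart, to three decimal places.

R̄ = (6.6 + 0.8 + 6.1 + 5.3 + 4.7 + 5.9 + 2.6) / 7 = 32.0000 / 7 = 4.5714
UCL_R = D₄·R̄ = 2.114 × 4.5714 = 9.6640

9.664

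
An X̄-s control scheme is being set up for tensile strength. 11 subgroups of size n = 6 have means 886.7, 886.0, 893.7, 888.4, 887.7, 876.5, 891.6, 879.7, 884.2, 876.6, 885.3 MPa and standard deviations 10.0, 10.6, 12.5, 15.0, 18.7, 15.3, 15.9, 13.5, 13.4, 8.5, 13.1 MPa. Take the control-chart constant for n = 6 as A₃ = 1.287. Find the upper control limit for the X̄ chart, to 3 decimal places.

902.268

X̄̄ = (886.7 + 886.0 + 893.7 + 888.4 + 887.7 + 876.5 + 891.6 + 879.7 + 884.2 + 876.6 + 885.3) / 11 = 885.1273
s̄ = (10.0 + 10.6 + 12.5 + 15.0 + 18.7 + 15.3 + 15.9 + 13.5 + 13.4 + 8.5 + 13.1) / 11 = 13.3182
UCL = X̄̄ + A₃·s̄ = 885.1273 + 1.287 × 13.3182 = 902.2678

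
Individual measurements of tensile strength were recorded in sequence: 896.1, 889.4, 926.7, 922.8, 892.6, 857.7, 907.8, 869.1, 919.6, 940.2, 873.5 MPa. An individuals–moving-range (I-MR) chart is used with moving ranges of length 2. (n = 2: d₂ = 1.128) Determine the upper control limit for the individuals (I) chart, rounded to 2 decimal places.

X̄ = (896.1 + 889.4 + 926.7 + 922.8 + 892.6 + 857.7 + 907.8 + 869.1 + 919.6 + 940.2 + 873.5) / 11 = 899.5909
Moving ranges: 6.7, 37.3, 3.9, 30.2, 34.9, 50.1, 38.7, 50.5, 20.6, 66.7; M̄R̄ = 339.6000 / 10 = 33.9600
UCL = X̄ + 3·M̄R̄/d₂ = 899.5909 + 3 × 33.9600 / 1.128 = 989.9101

989.91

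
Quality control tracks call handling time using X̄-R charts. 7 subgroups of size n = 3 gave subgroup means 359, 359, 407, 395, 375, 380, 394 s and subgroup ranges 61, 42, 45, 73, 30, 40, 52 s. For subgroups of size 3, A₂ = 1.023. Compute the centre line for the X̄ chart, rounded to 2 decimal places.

381.29

X̄̄ = (359 + 359 + 407 + 395 + 375 + 380 + 394) / 7 = 2669.0000 / 7 = 381.2857
CL = X̄̄ = 381.2857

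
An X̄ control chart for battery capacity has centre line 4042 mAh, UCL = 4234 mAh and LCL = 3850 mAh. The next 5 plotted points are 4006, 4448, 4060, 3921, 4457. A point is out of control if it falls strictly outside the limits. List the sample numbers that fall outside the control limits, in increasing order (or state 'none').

Compare each point to [3850, 4234]: sample 2 = 4448 > UCL; sample 5 = 4457 > UCL.

2, 5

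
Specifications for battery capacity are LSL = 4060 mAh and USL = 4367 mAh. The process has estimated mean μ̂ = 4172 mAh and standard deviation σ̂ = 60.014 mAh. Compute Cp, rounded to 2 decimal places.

0.85

Cp = (USL − LSL) / (6σ̂) = (4367 − 4060) / (6 × 60.014) = 307.0000 / 360.0840 = 0.8526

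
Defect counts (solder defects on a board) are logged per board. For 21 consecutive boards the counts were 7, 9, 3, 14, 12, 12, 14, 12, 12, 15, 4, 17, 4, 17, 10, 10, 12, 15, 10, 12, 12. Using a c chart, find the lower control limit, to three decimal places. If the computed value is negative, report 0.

c̄ = (7 + 9 + 3 + 14 + 12 + 12 + 14 + 12 + 12 + 15 + 4 + 17 + 4 + 17 + 10 + 10 + 12 + 15 + 10 + 12 + 12) / 21 = 233 / 21 = 11.0952
LCL = c̄ − 3√c̄ = 11.0952 − 3 × 3.3310 = 1.1024

1.102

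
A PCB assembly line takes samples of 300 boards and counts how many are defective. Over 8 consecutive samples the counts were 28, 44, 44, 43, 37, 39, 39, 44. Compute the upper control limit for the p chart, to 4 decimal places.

0.1912

p̄ = Σdᵢ / (k·n) = 318 / (8 × 300) = 0.13250
UCL = p̄ + 3·√(p̄(1−p̄)/n) = 0.13250 + 3 × √(0.13250×0.86750/300) = 0.13250 + 3 × 0.01957 = 0.19122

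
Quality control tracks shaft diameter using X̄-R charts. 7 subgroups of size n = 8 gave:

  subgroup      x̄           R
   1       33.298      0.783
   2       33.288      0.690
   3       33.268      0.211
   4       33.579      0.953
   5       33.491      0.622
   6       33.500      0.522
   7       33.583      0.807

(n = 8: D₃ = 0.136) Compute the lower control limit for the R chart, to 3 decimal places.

0.089

R̄ = (0.783 + 0.690 + 0.211 + 0.953 + 0.622 + 0.522 + 0.807) / 7 = 4.5880 / 7 = 0.6554
LCL_R = D₃·R̄ = 0.136 × 0.6554 = 0.0891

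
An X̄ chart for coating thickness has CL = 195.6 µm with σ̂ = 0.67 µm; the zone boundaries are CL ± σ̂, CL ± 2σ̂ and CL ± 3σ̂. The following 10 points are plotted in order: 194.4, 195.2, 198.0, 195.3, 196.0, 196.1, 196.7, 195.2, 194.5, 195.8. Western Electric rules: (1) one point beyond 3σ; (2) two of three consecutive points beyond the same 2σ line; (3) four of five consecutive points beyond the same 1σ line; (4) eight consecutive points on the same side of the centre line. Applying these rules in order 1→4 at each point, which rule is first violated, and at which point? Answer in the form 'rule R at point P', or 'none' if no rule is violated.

Zone of each point (C = within 1σ̂, B = 1σ̂–2σ̂, A = 2σ̂–3σ̂, * = beyond 3σ̂; sign = side of CL): 1:-B, 2:-C, 3:+*, 4:-C, 5:+C, 6:+C, 7:+B, 8:-C, 9:-B, 10:+C
Rule 1 (one point beyond the 3σ limits) is satisfied at point 3.

rule 1 at point 3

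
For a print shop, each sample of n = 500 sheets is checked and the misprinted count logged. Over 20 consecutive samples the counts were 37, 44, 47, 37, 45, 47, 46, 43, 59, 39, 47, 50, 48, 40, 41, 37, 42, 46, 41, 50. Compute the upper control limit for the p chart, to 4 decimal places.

p̄ = Σdᵢ / (k·n) = 886 / (20 × 500) = 0.08860
UCL = p̄ + 3·√(p̄(1−p̄)/n) = 0.08860 + 3 × √(0.08860×0.91140/500) = 0.08860 + 3 × 0.01271 = 0.12672

0.1267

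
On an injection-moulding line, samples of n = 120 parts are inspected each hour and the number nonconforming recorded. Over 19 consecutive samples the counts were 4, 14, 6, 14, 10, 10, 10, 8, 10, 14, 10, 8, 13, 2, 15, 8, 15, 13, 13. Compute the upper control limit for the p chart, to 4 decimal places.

0.1633

p̄ = Σdᵢ / (k·n) = 197 / (19 × 120) = 0.08640
UCL = p̄ + 3·√(p̄(1−p̄)/n) = 0.08640 + 3 × √(0.08640×0.91360/120) = 0.08640 + 3 × 0.02565 = 0.16335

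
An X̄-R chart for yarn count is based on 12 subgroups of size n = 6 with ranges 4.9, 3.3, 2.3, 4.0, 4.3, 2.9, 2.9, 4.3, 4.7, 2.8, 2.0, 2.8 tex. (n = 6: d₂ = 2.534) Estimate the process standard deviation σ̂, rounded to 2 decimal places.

R̄ = (4.9 + 3.3 + 2.3 + 4.0 + 4.3 + 2.9 + 2.9 + 4.3 + 4.7 + 2.8 + 2.0 + 2.8) / 12 = 3.4333
σ̂ = R̄ / d₂ = 3.4333 / 2.534 = 1.3549

1.35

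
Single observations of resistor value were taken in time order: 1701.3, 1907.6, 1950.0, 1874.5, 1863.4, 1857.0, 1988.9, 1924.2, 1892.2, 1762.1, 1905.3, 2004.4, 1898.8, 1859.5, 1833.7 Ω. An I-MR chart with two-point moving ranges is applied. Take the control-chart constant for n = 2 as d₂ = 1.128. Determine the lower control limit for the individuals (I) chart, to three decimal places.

1670.015

X̄ = (1701.3 + 1907.6 + 1950.0 + 1874.5 + 1863.4 + 1857.0 + 1988.9 + 1924.2 + 1892.2 + 1762.1 + 1905.3 + 2004.4 + 1898.8 + 1859.5 + 1833.7) / 15 = 1881.5267
Moving ranges: 206.3, 42.4, 75.5, 11.1, 6.4, 131.9, 64.7, 32.0, 130.1, 143.2, 99.1, 105.6, 39.3, 25.8; M̄R̄ = 1113.4000 / 14 = 79.5286
LCL = X̄ − 3·M̄R̄/d₂ = 1881.5267 − 3 × 79.5286 / 1.128 = 1670.0145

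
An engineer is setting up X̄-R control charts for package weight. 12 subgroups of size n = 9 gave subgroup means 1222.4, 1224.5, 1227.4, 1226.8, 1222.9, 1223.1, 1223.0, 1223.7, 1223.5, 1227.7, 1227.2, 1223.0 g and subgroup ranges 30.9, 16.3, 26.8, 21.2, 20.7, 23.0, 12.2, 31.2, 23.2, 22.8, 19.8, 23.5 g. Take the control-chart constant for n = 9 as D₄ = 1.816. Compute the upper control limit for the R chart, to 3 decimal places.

R̄ = (30.9 + 16.3 + 26.8 + 21.2 + 20.7 + 23.0 + 12.2 + 31.2 + 23.2 + 22.8 + 19.8 + 23.5) / 12 = 271.6000 / 12 = 22.6333
UCL_R = D₄·R̄ = 1.816 × 22.6333 = 41.1021

41.102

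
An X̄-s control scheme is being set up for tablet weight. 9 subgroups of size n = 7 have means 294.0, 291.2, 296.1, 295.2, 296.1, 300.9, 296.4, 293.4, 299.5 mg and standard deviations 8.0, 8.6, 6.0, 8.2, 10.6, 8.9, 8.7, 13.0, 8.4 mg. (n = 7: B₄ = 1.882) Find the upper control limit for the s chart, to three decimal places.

s̄ = (8.0 + 8.6 + 6.0 + 8.2 + 10.6 + 8.9 + 8.7 + 13.0 + 8.4) / 9 = 8.9333
UCL_s = B₄·s̄ = 1.882 × 8.9333 = 16.8125

16.813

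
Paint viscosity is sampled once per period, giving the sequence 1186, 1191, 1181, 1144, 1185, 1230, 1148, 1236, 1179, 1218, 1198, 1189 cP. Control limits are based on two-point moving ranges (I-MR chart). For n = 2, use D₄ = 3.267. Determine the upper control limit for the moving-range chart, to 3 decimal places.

Moving ranges: 5, 10, 37, 41, 45, 82, 88, 57, 39, 20, 9; M̄R̄ = 433.0000 / 11 = 39.3636
UCL_MR = D₄·M̄R̄ = 3.267 × 39.3636 = 128.6010

128.601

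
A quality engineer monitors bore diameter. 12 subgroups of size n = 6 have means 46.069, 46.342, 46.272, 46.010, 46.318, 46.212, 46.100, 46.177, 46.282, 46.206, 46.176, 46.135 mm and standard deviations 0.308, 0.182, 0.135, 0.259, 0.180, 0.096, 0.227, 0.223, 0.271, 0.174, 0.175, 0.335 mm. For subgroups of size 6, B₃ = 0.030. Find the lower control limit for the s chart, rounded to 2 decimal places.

0.01

s̄ = (0.308 + 0.182 + 0.135 + 0.259 + 0.180 + 0.096 + 0.227 + 0.223 + 0.271 + 0.174 + 0.175 + 0.335) / 12 = 0.2137
LCL_s = B₃·s̄ = 0.030 × 0.2137 = 0.0064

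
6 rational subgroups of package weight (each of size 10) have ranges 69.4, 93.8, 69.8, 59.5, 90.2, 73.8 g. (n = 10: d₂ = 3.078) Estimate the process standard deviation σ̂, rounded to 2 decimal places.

24.72

R̄ = (69.4 + 93.8 + 69.8 + 59.5 + 90.2 + 73.8) / 6 = 76.0833
σ̂ = R̄ / d₂ = 76.0833 / 3.078 = 24.7184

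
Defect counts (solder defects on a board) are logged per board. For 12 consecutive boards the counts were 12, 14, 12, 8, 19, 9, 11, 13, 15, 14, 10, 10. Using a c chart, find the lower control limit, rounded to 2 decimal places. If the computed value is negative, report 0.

1.75

c̄ = (12 + 14 + 12 + 8 + 19 + 9 + 11 + 13 + 15 + 14 + 10 + 10) / 12 = 147 / 12 = 12.2500
LCL = c̄ − 3√c̄ = 12.2500 − 3 × 3.5000 = 1.7500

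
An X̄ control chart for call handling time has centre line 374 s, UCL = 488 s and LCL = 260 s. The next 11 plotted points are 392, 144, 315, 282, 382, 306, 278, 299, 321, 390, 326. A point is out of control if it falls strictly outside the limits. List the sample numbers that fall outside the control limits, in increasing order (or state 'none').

2

Compare each point to [260, 488]: sample 2 = 144 < LCL.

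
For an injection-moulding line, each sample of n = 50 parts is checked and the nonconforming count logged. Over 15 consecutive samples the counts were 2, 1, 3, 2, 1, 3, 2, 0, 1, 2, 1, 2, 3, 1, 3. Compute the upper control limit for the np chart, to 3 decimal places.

p̄ = Σdᵢ / (k·n) = 27 / (15 × 50) = 0.03600
UCL = np̄ + 3·√(np̄(1−p̄)) = 1.8000 + 3 × √(1.8000×0.96400) = 1.8000 + 3 × 1.3173 = 5.7518

5.752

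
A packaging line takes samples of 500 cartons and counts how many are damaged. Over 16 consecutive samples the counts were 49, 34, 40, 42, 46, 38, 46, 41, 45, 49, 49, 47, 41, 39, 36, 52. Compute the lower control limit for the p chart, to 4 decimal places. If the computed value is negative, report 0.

0.0490

p̄ = Σdᵢ / (k·n) = 694 / (16 × 500) = 0.08675
LCL = p̄ − 3·√(p̄(1−p̄)/n) = 0.08675 − 3 × 0.01259 = 0.04899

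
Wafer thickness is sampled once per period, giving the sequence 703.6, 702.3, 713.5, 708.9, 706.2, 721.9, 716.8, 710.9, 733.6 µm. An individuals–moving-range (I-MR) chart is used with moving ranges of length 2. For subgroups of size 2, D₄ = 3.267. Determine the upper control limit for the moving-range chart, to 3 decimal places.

Moving ranges: 1.3, 11.2, 4.6, 2.7, 15.7, 5.1, 5.9, 22.7; M̄R̄ = 69.2000 / 8 = 8.6500
UCL_MR = D₄·M̄R̄ = 3.267 × 8.6500 = 28.2596

28.260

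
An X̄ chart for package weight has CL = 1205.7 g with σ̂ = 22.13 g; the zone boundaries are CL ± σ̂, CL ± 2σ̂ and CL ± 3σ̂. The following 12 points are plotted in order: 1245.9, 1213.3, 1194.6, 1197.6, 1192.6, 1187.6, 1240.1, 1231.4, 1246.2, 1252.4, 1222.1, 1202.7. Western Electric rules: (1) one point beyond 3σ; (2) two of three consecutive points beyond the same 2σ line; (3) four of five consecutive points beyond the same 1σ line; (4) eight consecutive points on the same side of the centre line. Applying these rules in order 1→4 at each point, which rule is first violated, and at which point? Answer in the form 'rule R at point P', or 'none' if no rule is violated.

rule 3 at point 10

Zone of each point (C = within 1σ̂, B = 1σ̂–2σ̂, A = 2σ̂–3σ̂, * = beyond 3σ̂; sign = side of CL): 1:+B, 2:+C, 3:-C, 4:-C, 5:-C, 6:-C, 7:+B, 8:+B, 9:+B, 10:+A, 11:+C, 12:-C
Rule 3 (four of five consecutive points beyond the same 1σ limit) is satisfied at point 10.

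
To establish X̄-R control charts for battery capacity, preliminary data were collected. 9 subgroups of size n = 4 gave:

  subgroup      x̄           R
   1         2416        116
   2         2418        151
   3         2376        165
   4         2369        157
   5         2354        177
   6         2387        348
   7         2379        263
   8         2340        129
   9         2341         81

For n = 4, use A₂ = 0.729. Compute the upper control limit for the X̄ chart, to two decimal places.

X̄̄ = (2416 + 2418 + 2376 + 2369 + 2354 + 2387 + 2379 + 2340 + 2341) / 9 = 21380.0000 / 9 = 2375.5556
R̄ = (116 + 151 + 165 + 157 + 177 + 348 + 263 + 129 + 81) / 9 = 1587.0000 / 9 = 176.3333
UCL = X̄̄ + A₂·R̄ = 2375.5556 + 0.729 × 176.3333 = 2504.1026

2504.10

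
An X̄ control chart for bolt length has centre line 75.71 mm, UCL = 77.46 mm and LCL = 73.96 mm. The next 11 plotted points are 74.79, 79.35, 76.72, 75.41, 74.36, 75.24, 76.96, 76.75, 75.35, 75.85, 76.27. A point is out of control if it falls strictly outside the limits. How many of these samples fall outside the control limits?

1

Compare each point to [73.96, 77.46]: sample 2 = 79.35 > UCL.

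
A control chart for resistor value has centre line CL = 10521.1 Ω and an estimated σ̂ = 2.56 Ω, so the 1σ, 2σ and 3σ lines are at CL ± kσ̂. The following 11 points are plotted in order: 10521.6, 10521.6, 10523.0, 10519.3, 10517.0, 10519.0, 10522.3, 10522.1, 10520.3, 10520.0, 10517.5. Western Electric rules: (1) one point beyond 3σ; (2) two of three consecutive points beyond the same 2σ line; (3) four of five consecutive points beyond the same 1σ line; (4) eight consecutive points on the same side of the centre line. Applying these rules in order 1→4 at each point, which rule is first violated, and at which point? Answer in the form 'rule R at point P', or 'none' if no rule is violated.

none

Zone of each point (C = within 1σ̂, B = 1σ̂–2σ̂, A = 2σ̂–3σ̂, * = beyond 3σ̂; sign = side of CL): 1:+C, 2:+C, 3:+C, 4:-C, 5:-B, 6:-C, 7:+C, 8:+C, 9:-C, 10:-C, 11:-B
No rule fires across all 11 points.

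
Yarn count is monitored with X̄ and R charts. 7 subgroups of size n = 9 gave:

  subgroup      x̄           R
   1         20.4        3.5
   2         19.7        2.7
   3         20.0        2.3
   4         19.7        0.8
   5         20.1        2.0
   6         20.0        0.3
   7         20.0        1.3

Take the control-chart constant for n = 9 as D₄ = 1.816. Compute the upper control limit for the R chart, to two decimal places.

R̄ = (3.5 + 2.7 + 2.3 + 0.8 + 2.0 + 0.3 + 1.3) / 7 = 12.9000 / 7 = 1.8429
UCL_R = D₄·R̄ = 1.816 × 1.8429 = 3.3466

3.35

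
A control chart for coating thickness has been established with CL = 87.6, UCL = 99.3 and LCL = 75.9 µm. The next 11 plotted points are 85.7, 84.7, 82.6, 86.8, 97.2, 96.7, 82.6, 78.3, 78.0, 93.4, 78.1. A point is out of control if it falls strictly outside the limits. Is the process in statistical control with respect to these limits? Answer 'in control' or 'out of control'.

All 11 points lie within [75.9, 99.3].

in control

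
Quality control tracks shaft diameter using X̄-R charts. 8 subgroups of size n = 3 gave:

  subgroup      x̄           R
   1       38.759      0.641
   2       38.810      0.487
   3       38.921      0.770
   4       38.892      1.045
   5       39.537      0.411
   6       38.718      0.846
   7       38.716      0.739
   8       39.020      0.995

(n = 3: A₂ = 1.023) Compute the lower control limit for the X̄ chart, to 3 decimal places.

X̄̄ = (38.759 + 38.810 + 38.921 + 38.892 + 39.537 + 38.718 + 38.716 + 39.020) / 8 = 311.3730 / 8 = 38.9216
R̄ = (0.641 + 0.487 + 0.770 + 1.045 + 0.411 + 0.846 + 0.739 + 0.995) / 8 = 5.9340 / 8 = 0.7418
LCL = X̄̄ − A₂·R̄ = 38.9216 − 1.023 × 0.7418 = 38.1628

38.163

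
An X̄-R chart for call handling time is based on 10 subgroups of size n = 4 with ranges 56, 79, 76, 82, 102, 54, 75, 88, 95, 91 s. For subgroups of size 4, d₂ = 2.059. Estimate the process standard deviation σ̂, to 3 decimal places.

R̄ = (56 + 79 + 76 + 82 + 102 + 54 + 75 + 88 + 95 + 91) / 10 = 79.8000
σ̂ = R̄ / d₂ = 79.8000 / 2.059 = 38.7567

38.757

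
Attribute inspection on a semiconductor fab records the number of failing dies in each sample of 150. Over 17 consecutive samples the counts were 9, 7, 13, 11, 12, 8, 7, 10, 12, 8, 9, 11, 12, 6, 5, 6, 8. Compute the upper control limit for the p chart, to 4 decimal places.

p̄ = Σdᵢ / (k·n) = 154 / (17 × 150) = 0.06039
UCL = p̄ + 3·√(p̄(1−p̄)/n) = 0.06039 + 3 × √(0.06039×0.93961/150) = 0.06039 + 3 × 0.01945 = 0.11874

0.1187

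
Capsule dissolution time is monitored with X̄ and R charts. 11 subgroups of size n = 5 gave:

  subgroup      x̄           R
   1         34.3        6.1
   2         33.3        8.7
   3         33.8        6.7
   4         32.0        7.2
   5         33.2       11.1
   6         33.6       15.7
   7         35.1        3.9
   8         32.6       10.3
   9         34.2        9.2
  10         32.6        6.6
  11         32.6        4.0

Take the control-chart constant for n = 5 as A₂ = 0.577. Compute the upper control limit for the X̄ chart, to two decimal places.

X̄̄ = (34.3 + 33.3 + 33.8 + 32.0 + 33.2 + 33.6 + 35.1 + 32.6 + 34.2 + 32.6 + 32.6) / 11 = 367.3000 / 11 = 33.3909
R̄ = (6.1 + 8.7 + 6.7 + 7.2 + 11.1 + 15.7 + 3.9 + 10.3 + 9.2 + 6.6 + 4.0) / 11 = 89.5000 / 11 = 8.1364
UCL = X̄̄ + A₂·R̄ = 33.3909 + 0.577 × 8.1364 = 38.0856

38.09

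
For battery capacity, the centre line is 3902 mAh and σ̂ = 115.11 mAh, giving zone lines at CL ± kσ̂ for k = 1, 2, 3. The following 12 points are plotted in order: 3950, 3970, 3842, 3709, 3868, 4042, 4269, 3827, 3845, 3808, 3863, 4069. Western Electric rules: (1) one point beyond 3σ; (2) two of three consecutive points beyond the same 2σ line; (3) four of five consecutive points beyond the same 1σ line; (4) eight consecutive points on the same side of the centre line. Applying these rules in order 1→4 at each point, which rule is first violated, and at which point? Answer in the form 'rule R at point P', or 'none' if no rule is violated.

rule 1 at point 7

Zone of each point (C = within 1σ̂, B = 1σ̂–2σ̂, A = 2σ̂–3σ̂, * = beyond 3σ̂; sign = side of CL): 1:+C, 2:+C, 3:-C, 4:-B, 5:-C, 6:+B, 7:+*, 8:-C, 9:-C, 10:-C, 11:-C, 12:+B
Rule 1 (one point beyond the 3σ limits) is satisfied at point 7.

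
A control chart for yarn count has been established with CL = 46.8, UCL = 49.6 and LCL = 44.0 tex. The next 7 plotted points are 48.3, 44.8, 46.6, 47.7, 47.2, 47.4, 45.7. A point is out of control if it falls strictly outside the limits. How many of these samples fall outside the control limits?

All 7 points lie within [44.0, 49.6].

0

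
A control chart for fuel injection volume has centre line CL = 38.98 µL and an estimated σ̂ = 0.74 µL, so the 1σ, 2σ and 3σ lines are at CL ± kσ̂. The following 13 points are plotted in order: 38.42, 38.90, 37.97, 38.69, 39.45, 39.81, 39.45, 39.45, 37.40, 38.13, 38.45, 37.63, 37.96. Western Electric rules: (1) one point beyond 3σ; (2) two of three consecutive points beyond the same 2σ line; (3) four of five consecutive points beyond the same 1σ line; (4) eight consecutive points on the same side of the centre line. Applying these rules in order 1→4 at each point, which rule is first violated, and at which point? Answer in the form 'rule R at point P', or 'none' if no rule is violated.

Zone of each point (C = within 1σ̂, B = 1σ̂–2σ̂, A = 2σ̂–3σ̂, * = beyond 3σ̂; sign = side of CL): 1:-C, 2:-C, 3:-B, 4:-C, 5:+C, 6:+B, 7:+C, 8:+C, 9:-A, 10:-B, 11:-C, 12:-B, 13:-B
Rule 3 (four of five consecutive points beyond the same 1σ limit) is satisfied at point 13.

rule 3 at point 13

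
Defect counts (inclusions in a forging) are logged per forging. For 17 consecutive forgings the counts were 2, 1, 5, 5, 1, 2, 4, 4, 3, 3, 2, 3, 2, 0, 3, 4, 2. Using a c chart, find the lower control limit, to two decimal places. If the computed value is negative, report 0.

0.00

c̄ = (2 + 1 + 5 + 5 + 1 + 2 + 4 + 4 + 3 + 3 + 2 + 3 + 2 + 0 + 3 + 4 + 2) / 17 = 46 / 17 = 2.7059
LCL = c̄ − 3√c̄ = 2.7059 − 3 × 1.6450 = -2.2290 → 0 (cannot be negative)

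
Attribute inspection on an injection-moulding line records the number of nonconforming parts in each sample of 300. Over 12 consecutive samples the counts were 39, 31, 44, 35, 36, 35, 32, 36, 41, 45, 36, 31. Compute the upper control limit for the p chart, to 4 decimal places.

p̄ = Σdᵢ / (k·n) = 441 / (12 × 300) = 0.12250
UCL = p̄ + 3·√(p̄(1−p̄)/n) = 0.12250 + 3 × √(0.12250×0.87750/300) = 0.12250 + 3 × 0.01893 = 0.17929

0.1793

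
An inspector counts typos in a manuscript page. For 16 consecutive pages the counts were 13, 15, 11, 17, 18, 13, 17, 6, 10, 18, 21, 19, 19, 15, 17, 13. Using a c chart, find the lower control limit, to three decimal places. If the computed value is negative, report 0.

c̄ = (13 + 15 + 11 + 17 + 18 + 13 + 17 + 6 + 10 + 18 + 21 + 19 + 19 + 15 + 17 + 13) / 16 = 242 / 16 = 15.1250
LCL = c̄ − 3√c̄ = 15.1250 − 3 × 3.8891 = 3.4577

3.458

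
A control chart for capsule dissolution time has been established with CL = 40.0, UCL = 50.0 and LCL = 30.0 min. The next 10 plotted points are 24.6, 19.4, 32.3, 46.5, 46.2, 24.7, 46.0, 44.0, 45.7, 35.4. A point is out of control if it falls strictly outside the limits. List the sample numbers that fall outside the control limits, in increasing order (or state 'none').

Compare each point to [30.0, 50.0]: sample 1 = 24.6 < LCL; sample 2 = 19.4 < LCL; sample 6 = 24.7 < LCL.

1, 2, 6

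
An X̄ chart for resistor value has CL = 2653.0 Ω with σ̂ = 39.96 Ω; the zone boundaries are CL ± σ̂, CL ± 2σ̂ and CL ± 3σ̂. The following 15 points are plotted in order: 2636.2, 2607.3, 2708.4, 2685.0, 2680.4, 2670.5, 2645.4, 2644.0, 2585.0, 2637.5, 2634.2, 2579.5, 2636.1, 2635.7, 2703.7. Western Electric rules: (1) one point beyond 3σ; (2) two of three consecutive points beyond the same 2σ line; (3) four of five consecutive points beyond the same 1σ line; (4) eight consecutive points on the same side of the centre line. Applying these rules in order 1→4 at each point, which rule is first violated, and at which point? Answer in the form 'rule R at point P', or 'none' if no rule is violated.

Zone of each point (C = within 1σ̂, B = 1σ̂–2σ̂, A = 2σ̂–3σ̂, * = beyond 3σ̂; sign = side of CL): 1:-C, 2:-B, 3:+B, 4:+C, 5:+C, 6:+C, 7:-C, 8:-C, 9:-B, 10:-C, 11:-C, 12:-B, 13:-C, 14:-C, 15:+B
Rule 4 (eight consecutive points on the same side of the centre line) is satisfied at point 14.

rule 4 at point 14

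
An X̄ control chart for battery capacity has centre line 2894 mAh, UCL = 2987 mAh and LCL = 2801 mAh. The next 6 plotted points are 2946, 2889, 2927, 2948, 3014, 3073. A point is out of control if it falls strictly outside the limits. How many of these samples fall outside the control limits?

2

Compare each point to [2801, 2987]: sample 5 = 3014 > UCL; sample 6 = 3073 > UCL.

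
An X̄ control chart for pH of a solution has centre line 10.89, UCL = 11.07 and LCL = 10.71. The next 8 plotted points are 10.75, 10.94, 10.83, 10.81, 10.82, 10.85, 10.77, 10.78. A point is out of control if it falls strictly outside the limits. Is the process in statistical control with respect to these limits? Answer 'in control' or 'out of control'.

All 8 points lie within [10.71, 11.07].

in control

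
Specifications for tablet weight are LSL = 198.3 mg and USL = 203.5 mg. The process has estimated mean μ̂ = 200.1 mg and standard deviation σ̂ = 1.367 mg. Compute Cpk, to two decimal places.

Cpu = (USL − μ̂) / (3σ̂) = (203.5 − 200.1) / (3 × 1.367) = 0.8291; Cpl = (μ̂ − LSL) / (3σ̂) = (200.1 − 198.3) / (3 × 1.367) = 0.4389; Cpk = min(Cpu, Cpl) = 0.4389

0.44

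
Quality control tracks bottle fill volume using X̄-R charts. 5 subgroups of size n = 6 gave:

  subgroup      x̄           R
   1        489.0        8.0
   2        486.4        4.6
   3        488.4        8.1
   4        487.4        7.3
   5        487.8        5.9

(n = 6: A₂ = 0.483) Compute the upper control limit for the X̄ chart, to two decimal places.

491.07

X̄̄ = (489.0 + 486.4 + 488.4 + 487.4 + 487.8) / 5 = 2439.0000 / 5 = 487.8000
R̄ = (8.0 + 4.6 + 8.1 + 7.3 + 5.9) / 5 = 33.9000 / 5 = 6.7800
UCL = X̄̄ + A₂·R̄ = 487.8000 + 0.483 × 6.7800 = 491.0747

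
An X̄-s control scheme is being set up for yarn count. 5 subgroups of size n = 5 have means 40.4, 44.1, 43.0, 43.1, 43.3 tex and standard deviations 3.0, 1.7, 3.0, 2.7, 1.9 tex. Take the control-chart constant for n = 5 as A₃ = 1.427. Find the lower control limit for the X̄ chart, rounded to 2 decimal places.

X̄̄ = (40.4 + 44.1 + 43.0 + 43.1 + 43.3) / 5 = 42.7800
s̄ = (3.0 + 1.7 + 3.0 + 2.7 + 1.9) / 5 = 2.4600
LCL = X̄̄ − A₃·s̄ = 42.7800 − 1.427 × 2.4600 = 39.2696

39.27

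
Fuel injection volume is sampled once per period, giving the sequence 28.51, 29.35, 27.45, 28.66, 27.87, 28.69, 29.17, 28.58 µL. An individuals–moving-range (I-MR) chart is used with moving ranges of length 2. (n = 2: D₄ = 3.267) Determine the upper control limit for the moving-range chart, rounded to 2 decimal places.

3.09

Moving ranges: 0.84, 1.90, 1.21, 0.79, 0.82, 0.48, 0.59; M̄R̄ = 6.6300 / 7 = 0.9471
UCL_MR = D₄·M̄R̄ = 3.267 × 0.9471 = 3.0943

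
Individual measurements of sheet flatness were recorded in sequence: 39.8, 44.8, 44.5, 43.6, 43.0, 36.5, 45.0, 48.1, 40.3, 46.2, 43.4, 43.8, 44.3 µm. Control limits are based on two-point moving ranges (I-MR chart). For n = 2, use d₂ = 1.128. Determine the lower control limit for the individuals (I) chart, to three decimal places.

X̄ = (39.8 + 44.8 + 44.5 + 43.6 + 43.0 + 36.5 + 45.0 + 48.1 + 40.3 + 46.2 + 43.4 + 43.8 + 44.3) / 13 = 43.3308
Moving ranges: 5.0, 0.3, 0.9, 0.6, 6.5, 8.5, 3.1, 7.8, 5.9, 2.8, 0.4, 0.5; M̄R̄ = 42.3000 / 12 = 3.5250
LCL = X̄ − 3·M̄R̄/d₂ = 43.3308 − 3 × 3.5250 / 1.128 = 33.9558

33.956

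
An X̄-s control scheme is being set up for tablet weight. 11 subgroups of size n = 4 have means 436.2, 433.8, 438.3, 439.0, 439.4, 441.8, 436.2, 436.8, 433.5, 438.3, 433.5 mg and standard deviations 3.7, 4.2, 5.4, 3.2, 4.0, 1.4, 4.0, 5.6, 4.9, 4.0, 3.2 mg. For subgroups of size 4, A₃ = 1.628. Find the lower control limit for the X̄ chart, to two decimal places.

X̄̄ = (436.2 + 433.8 + 438.3 + 439.0 + 439.4 + 441.8 + 436.2 + 436.8 + 433.5 + 438.3 + 433.5) / 11 = 436.9818
s̄ = (3.7 + 4.2 + 5.4 + 3.2 + 4.0 + 1.4 + 4.0 + 5.6 + 4.9 + 4.0 + 3.2) / 11 = 3.9636
LCL = X̄̄ − A₃·s̄ = 436.9818 − 1.628 × 3.9636 = 430.5290

430.53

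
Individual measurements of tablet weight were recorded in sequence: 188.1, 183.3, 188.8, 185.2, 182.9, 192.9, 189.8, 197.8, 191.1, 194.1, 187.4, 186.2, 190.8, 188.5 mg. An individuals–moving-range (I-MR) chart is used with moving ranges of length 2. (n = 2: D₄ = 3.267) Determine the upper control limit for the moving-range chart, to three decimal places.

15.531

Moving ranges: 4.8, 5.5, 3.6, 2.3, 10.0, 3.1, 8.0, 6.7, 3.0, 6.7, 1.2, 4.6, 2.3; M̄R̄ = 61.8000 / 13 = 4.7538
UCL_MR = D₄·M̄R̄ = 3.267 × 4.7538 = 15.5308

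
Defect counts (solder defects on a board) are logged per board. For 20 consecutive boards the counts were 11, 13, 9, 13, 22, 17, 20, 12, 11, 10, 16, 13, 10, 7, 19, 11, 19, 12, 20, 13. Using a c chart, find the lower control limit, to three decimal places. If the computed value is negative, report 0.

2.715

c̄ = (11 + 13 + 9 + 13 + 22 + 17 + 20 + 12 + 11 + 10 + 16 + 13 + 10 + 7 + 19 + 11 + 19 + 12 + 20 + 13) / 20 = 278 / 20 = 13.9000
LCL = c̄ − 3√c̄ = 13.9000 − 3 × 3.7283 = 2.7152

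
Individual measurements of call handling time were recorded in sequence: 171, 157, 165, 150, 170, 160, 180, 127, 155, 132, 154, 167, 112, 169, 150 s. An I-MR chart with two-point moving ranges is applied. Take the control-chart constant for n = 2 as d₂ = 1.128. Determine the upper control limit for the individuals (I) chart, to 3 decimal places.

222.419

X̄ = (171 + 157 + 165 + 150 + 170 + 160 + 180 + 127 + 155 + 132 + 154 + 167 + 112 + 169 + 150) / 15 = 154.6000
Moving ranges: 14, 8, 15, 20, 10, 20, 53, 28, 23, 22, 13, 55, 57, 19; M̄R̄ = 357.0000 / 14 = 25.5000
UCL = X̄ + 3·M̄R̄/d₂ = 154.6000 + 3 × 25.5000 / 1.128 = 222.4191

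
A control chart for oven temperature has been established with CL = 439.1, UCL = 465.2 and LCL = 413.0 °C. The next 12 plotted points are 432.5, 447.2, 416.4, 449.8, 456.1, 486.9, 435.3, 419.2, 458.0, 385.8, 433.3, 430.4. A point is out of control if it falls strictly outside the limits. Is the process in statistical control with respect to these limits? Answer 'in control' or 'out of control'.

out of control

Compare each point to [413.0, 465.2]: sample 6 = 486.9 > UCL; sample 10 = 385.8 < LCL.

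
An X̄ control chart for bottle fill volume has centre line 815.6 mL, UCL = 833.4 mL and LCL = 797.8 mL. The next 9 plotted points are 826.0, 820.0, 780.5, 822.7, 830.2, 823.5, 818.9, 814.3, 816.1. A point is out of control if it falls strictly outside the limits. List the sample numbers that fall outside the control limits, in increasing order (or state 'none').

Compare each point to [797.8, 833.4]: sample 3 = 780.5 < LCL.

3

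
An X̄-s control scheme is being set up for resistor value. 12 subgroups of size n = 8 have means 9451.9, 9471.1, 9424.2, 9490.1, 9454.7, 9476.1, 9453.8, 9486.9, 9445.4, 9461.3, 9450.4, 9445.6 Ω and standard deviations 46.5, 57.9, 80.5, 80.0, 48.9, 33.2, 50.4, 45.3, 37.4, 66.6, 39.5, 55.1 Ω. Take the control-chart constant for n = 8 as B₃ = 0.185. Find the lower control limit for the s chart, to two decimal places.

9.89

s̄ = (46.5 + 57.9 + 80.5 + 80.0 + 48.9 + 33.2 + 50.4 + 45.3 + 37.4 + 66.6 + 39.5 + 55.1) / 12 = 53.4417
LCL_s = B₃·s̄ = 0.185 × 53.4417 = 9.8867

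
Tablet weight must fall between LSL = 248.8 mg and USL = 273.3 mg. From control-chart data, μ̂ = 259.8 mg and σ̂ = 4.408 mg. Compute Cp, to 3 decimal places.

Cp = (USL − LSL) / (6σ̂) = (273.3 − 248.8) / (6 × 4.408) = 24.5000 / 26.4480 = 0.9263

0.926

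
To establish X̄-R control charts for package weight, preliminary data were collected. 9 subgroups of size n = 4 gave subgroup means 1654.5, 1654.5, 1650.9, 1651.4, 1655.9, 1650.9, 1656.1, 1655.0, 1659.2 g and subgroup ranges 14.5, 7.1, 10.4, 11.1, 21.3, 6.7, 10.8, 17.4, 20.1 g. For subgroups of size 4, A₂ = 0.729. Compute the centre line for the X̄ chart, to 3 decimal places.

X̄̄ = (1654.5 + 1654.5 + 1650.9 + 1651.4 + 1655.9 + 1650.9 + 1656.1 + 1655.0 + 1659.2) / 9 = 14888.4000 / 9 = 1654.2667
CL = X̄̄ = 1654.2667

1654.267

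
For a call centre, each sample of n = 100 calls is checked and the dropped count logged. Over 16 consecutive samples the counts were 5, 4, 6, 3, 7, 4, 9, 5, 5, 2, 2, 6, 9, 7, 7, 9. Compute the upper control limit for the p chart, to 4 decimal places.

0.1254

p̄ = Σdᵢ / (k·n) = 90 / (16 × 100) = 0.05625
UCL = p̄ + 3·√(p̄(1−p̄)/n) = 0.05625 + 3 × √(0.05625×0.94375/100) = 0.05625 + 3 × 0.02304 = 0.12537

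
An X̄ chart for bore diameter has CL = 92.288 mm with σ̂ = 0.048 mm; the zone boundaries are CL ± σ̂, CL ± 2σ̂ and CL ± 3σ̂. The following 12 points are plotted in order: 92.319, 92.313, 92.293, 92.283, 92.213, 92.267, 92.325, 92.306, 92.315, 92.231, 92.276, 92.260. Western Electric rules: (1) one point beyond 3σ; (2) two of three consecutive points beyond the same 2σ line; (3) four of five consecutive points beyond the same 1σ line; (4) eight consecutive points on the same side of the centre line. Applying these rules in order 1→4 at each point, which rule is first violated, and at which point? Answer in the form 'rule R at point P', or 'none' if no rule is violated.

none

Zone of each point (C = within 1σ̂, B = 1σ̂–2σ̂, A = 2σ̂–3σ̂, * = beyond 3σ̂; sign = side of CL): 1:+C, 2:+C, 3:+C, 4:-C, 5:-B, 6:-C, 7:+C, 8:+C, 9:+C, 10:-B, 11:-C, 12:-C
No rule fires across all 12 points.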